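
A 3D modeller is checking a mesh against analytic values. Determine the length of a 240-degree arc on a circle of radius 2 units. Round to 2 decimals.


Shape: circular arc
Radius r = 2 units, Angle = 240 degrees
Formula: L = (angle/360) * 2 * pi * r
2 * pi * r = 4 * pi
L = (240/360) * 4 * pi
L = 2.666667 * pi
L = 8.38
8.38 units


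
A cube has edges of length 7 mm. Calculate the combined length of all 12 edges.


Shape: cube
Side s = 7 mm
A cube has 12 edges, all equal.
Formula: total edge length = 12 * s
Total = 12 * 7
Total = 84
84 mm


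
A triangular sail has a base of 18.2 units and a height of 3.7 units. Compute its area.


Shape: triangle
Base b = 18.2 units, Height h = 3.7 units
Formula: A = (1/2) * b * h
A = 0.5 * 18.2 * 3.7
A = 0.5 * 67.34
A = 33.67
33.67 units^2


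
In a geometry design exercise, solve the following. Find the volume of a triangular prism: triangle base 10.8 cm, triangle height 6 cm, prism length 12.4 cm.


Shape: triangular prism
Triangle base = 10.8 cm, triangle height = 6 cm, prism length L = 12.4 cm
Formula: V = (1/2 * b * h_tri) * L
Cross-section area = 0.5 * 10.8 * 6 = 32.4
V = 32.4 * 12.4
V = 401.76
401.76 cm^3


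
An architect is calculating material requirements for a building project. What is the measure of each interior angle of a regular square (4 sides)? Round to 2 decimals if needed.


Shape: regular square (4 sides)
Formula: interior angle = (n - 2) * 180 / n
(n - 2) = 2
(n - 2) * 180 = 360
angle = 360 / 4
angle = 90
90 degrees


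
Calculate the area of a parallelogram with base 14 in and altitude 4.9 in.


Shape: parallelogram
Base b = 14 in, Height h = 4.9 in
Formula: A = b * h
A = 14 * 4.9
A = 68.6
68.6 in^2


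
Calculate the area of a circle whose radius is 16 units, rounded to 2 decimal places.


Shape: circle
Radius r = 16 units
Formula: A = pi * r^2
r^2 = 16^2 = 256
A = pi * 256
A = 804.25
804.25 units^2


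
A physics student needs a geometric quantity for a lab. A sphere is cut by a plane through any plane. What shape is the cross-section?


Solid: sphere
Cutting plane: through any plane
Visualize the intersection of the plane with the solid's surface.
The boundary of the cut region is a circle.
circle


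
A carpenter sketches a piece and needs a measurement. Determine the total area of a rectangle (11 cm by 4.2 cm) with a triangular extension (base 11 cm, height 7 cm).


Composite shape: rectangle + triangle
Rectangle area = 11 * 4.2 = 46.2
Triangle area = 0.5 * 11 * 7 = 38.5
Total = 46.2 + 38.5
Total = 84.7
84.7 cm^2


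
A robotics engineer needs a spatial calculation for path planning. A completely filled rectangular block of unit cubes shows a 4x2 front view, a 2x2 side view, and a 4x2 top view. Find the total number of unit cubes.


Orthographic views of a solid rectangular block:
Front view 4 x 2 -> length = 4, height = 2
Side view 2 x 2 -> width = 2, height = 2 (consistent)
Top view 4 x 2 -> confirms length = 4, width = 2
The block is 4 x 2 x 2.
Total unit cubes = 4 * 2 * 2 = 16
16 unit cubes


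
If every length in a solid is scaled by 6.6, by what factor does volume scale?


Linear scale factor k = 6.6
Rule: under a linear scaling by k, volumes scale by k^3.
k^3 = 6.6 * 6.6 * 6.6
k^3 = 43.56 * 6.6
k^3 = 287.496
Volume scales by a factor of 287.496.
287.496 (dimensionless)


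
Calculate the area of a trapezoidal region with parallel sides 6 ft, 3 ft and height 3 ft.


Shape: trapezoid
Parallel sides a = 6 ft, b = 3 ft; Height h = 3 ft
Formula: A = (a + b) * h / 2
a + b = 6 + 3 = 9
A = 9 * 3 / 2
A = 27 / 2
A = 13.5
13.5 ft^2


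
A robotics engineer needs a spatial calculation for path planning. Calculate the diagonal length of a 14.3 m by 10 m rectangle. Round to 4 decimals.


Shape: rectangle (diagonal via Pythagoras)
Sides: 14.3 m and 10 m
Formula: d = sqrt(l^2 + w^2)
l^2 = 204.49, w^2 = 100
l^2 + w^2 = 304.49
d = sqrt(304.49)
d = 17.4496
17.4496 m


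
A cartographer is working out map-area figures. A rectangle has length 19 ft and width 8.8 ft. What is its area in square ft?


Shape: rectangle
Length l = 19 ft, Width w = 8.8 ft
Formula: A = l * w
A = 19 * 8.8
A = 167.2
167.2 ft^2


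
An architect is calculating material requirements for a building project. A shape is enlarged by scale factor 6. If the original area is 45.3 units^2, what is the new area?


Linear scale factor k = 6
Original area = 45.3 units^2
Rule: under a linear scaling by k, areas scale by k^2.
k^2 = 6^2 = 36
New area = 45.3 * 36
New area = 1630.8
1630.8 units^2


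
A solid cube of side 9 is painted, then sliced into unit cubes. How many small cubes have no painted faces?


Large cube: 9 x 9 x 9, cut into unit cubes.
n = 9, so n - 2 = 7
Unpainted cubes form the interior (n - 2)^3 block.
(n - 2)^3 = 7^3 = 343
343 unit cubes


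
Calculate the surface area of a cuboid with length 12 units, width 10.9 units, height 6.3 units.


Shape: rectangular prism
l = 12 units, w = 10.9 units, h = 6.3 units
Formula: SA = 2(lw + lh + wh)
lw = 130.8, lh = 75.6, wh = 68.67
lw + lh + wh = 275.07
SA = 2 * 275.07
SA = 550.14
550.14 units^2


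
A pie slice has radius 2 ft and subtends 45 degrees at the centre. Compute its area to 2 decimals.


Shape: circular sector
Radius r = 2 ft, Angle = 45 degrees
Formula: A = (angle/360) * pi * r^2
r^2 = 4
Fraction of circle = 45/360
A = (45/360) * pi * 4
A = 0.5 * pi
A = 1.57
1.57 ft^2


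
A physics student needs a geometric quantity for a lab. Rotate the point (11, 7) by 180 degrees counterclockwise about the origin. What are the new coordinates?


Transformation: rotation about the origin
Original point: (11, 7)
Rule for 180 deg: (x, y) -> (-x, -y)
Apply: (11, 7) -> (-11, -7)
(-11, -7)


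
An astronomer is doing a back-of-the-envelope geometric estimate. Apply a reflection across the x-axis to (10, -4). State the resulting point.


Transformation: reflection
Original point: (10, -4)
Rule for reflection over the x-axis: (x, y) -> (x, -y)
Apply: (10, -4) -> (10, 4)
(10, 4)


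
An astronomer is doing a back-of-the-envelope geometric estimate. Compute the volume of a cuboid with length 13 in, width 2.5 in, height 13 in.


Shape: rectangular prism
l = 13 in, w = 2.5 in, h = 13 in
Formula: V = l * w * h
V = 13 * 2.5 * 13
V = 32.5 * 13
V = 422.5
422.5 in^3


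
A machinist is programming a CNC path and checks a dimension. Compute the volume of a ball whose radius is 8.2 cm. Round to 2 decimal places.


Shape: sphere
Radius r = 8.2 cm
Formula: V = (4/3) * pi * r^3
r^3 = 551.368
(4/3) * 551.368 = 735.157333
V = 735.157333 * pi
V = 2309.56
2309.56 cm^3


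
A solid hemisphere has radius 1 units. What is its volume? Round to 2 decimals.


Shape: hemisphere (half of a sphere)
Radius r = 1 units
Formula: V = (1/2) * (4/3) * pi * r^3 = (2/3) * pi * r^3
r^3 = 1
(2/3) * 1 = 0.666667
V = 0.666667 * pi
V = 2.09
2.09 units^3


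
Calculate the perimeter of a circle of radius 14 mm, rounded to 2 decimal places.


Shape: circle
Radius r = 14 mm
Formula: C = 2 * pi * r
C = 2 * pi * 14
C = 28 * pi
C = 87.96
87.96 mm


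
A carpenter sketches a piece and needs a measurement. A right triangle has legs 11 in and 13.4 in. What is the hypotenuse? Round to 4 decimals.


Shape: right triangle
Legs a = 11 in, b = 13.4 in
Formula: c = sqrt(a^2 + b^2)
a^2 = 121, b^2 = 179.56
a^2 + b^2 = 300.56
c = sqrt(300.56)
c = 17.3367
17.3367 in


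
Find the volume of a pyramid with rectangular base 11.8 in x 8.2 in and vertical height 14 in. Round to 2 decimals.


Shape: rectangular pyramid
Base: 11.8 in x 8.2 in, Height h = 14 in
Formula: V = (1/3) * base_area * h
base_area = 11.8 * 8.2 = 96.76
base_area * h = 96.76 * 14 = 1354.64
V = 1354.64 / 3
V = 451.55
451.55 in^3


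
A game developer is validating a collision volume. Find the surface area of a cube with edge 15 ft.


Shape: cube
Side s = 15 ft
A cube has 6 square faces.
Formula: SA = 6 * s^2
s^2 = 225
SA = 6 * 225
SA = 1350
1350 ft^2


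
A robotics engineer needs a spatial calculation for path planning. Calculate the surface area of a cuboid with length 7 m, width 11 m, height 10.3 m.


Shape: rectangular prism
l = 7 m, w = 11 m, h = 10.3 m
Formula: SA = 2(lw + lh + wh)
lw = 77, lh = 72.1, wh = 113.3
lw + lh + wh = 262.4
SA = 2 * 262.4
SA = 524.8
524.8 m^2


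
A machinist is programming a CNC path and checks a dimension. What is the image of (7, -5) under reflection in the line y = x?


Transformation: reflection
Original point: (7, -5)
Rule for reflection over y = x: (x, y) -> (y, x)
Apply: (7, -5) -> (-5, 7)
(-5, 7)


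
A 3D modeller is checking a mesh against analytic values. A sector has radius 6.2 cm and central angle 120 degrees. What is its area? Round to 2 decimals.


Shape: circular sector
Radius r = 6.2 cm, Angle = 120 degrees
Formula: A = (angle/360) * pi * r^2
r^2 = 38.44
Fraction of circle = 120/360
A = (120/360) * pi * 38.44
A = 12.813333 * pi
A = 40.25
40.25 cm^2


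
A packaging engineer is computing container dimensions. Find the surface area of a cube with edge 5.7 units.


Shape: cube
Side s = 5.7 units
A cube has 6 square faces.
Formula: SA = 6 * s^2
s^2 = 32.49
SA = 6 * 32.49
SA = 194.94
194.94 units^2


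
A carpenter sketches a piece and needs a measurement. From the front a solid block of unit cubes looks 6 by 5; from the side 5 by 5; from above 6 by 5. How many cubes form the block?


Orthographic views of a solid rectangular block:
Front view 6 x 5 -> length = 6, height = 5
Side view 5 x 5 -> width = 5, height = 5 (consistent)
Top view 6 x 5 -> confirms length = 6, width = 5
The block is 6 x 5 x 5.
Total unit cubes = 6 * 5 * 5 = 150
150 unit cubes


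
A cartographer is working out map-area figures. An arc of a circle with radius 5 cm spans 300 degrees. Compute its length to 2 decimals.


Shape: circular arc
Radius r = 5 cm, Angle = 300 degrees
Formula: L = (angle/360) * 2 * pi * r
2 * pi * r = 10 * pi
L = (300/360) * 10 * pi
L = 8.333333 * pi
L = 26.18
26.18 cm


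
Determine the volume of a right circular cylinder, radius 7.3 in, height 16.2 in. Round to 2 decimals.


Shape: cylinder
Radius r = 7.3 in, Height h = 16.2 in
Formula: V = pi * r^2 * h
r^2 = 53.29
V = pi * 53.29 * 16.2
V = 863.298 * pi
V = 2712.13
2712.13 in^3


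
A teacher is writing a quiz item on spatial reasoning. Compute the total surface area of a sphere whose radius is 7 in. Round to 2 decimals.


Shape: sphere
Radius r = 7 in
Formula: SA = 4 * pi * r^2
r^2 = 49
SA = 4 * pi * 49
SA = 196 * pi
SA = 615.75
615.75 in^2


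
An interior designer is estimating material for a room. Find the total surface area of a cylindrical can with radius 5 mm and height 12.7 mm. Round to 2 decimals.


Shape: closed cylinder
Radius r = 5 mm, Height h = 12.7 mm
Formula: SA = 2*pi*r^2 + 2*pi*r*h = 2*pi*r*(r + h)
r + h = 17.7
2 * r * (r + h) = 2 * 5 * 17.7 = 177
SA = 177 * pi
SA = 556.06
556.06 mm^2


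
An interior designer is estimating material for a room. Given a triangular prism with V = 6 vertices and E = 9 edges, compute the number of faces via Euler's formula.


Polyhedron: triangular prism
Euler's formula for convex polyhedra: V - E + F = 2
Given: V = 6 vertices and E = 9 edges
Solve for F:
F = 2 + E - V = 2 + 9 - 6 = 5
5 faces


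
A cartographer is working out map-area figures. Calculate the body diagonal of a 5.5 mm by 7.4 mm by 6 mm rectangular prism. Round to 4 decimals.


Shape: rectangular box (space diagonal)
l = 5.5 mm, w = 7.4 mm, h = 6 mm
Visualize: the diagonal of the base, then a right triangle with that diagonal and the height.
Formula: d = sqrt(l^2 + w^2 + h^2)
l^2 + w^2 + h^2 = 30.25 + 54.76 + 36 = 121.01
d = sqrt(121.01)
d = 11.0005
11.0005 mm


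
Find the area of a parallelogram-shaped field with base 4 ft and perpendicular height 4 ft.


Shape: parallelogram
Base b = 4 ft, Height h = 4 ft
Formula: A = b * h
A = 4 * 4
A = 16
16 ft^2


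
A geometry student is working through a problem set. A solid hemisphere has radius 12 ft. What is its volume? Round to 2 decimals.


Shape: hemisphere (half of a sphere)
Radius r = 12 ft
Formula: V = (1/2) * (4/3) * pi * r^3 = (2/3) * pi * r^3
r^3 = 1728
(2/3) * 1728 = 1152
V = 1152 * pi
V = 3619.11
3619.11 ft^3


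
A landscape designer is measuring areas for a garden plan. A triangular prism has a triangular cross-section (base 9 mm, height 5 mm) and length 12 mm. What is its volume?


Shape: triangular prism
Triangle base = 9 mm, triangle height = 5 mm, prism length L = 12 mm
Formula: V = (1/2 * b * h_tri) * L
Cross-section area = 0.5 * 9 * 5 = 22.5
V = 22.5 * 12
V = 270
270 mm^3


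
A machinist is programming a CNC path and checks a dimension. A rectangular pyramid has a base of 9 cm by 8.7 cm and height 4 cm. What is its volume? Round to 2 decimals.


Shape: rectangular pyramid
Base: 9 cm x 8.7 cm, Height h = 4 cm
Formula: V = (1/3) * base_area * h
base_area = 9 * 8.7 = 78.3
base_area * h = 78.3 * 4 = 313.2
V = 313.2 / 3
V = 104.4
104.4 cm^3


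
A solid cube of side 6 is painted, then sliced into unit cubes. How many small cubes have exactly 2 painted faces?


Large cube: 6 x 6 x 6, cut into unit cubes.
n = 6, so n - 2 = 4
Cubes with 2 painted faces lie along the edges, excluding corners.
A cube has 12 edges; each contributes (n - 2) = 4 such cubes.
Count = 12 * 4 = 48
48 unit cubes


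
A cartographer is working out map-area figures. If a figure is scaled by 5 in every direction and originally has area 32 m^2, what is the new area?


Linear scale factor k = 5
Original area = 32 m^2
Rule: under a linear scaling by k, areas scale by k^2.
k^2 = 5^2 = 25
New area = 32 * 25
New area = 800
800 m^2


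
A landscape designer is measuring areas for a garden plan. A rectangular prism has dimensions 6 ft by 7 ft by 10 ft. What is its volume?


Shape: rectangular prism
l = 6 ft, w = 7 ft, h = 10 ft
Formula: V = l * w * h
V = 6 * 7 * 10
V = 42 * 10
V = 420
420 ft^3


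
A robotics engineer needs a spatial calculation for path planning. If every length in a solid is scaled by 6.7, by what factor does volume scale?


Linear scale factor k = 6.7
Rule: under a linear scaling by k, volumes scale by k^3.
k^3 = 6.7 * 6.7 * 6.7
k^3 = 44.89 * 6.7
k^3 = 300.763
Volume scales by a factor of 300.763.
300.763 (dimensionless)


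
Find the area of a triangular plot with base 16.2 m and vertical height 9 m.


Shape: triangle
Base b = 16.2 m, Height h = 9 m
Formula: A = (1/2) * b * h
A = 0.5 * 16.2 * 9
A = 0.5 * 145.8
A = 72.9
72.9 m^2


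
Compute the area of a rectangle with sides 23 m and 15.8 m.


Shape: rectangle
Length l = 23 m, Width w = 15.8 m
Formula: A = l * w
A = 23 * 15.8
A = 363.4
363.4 m^2


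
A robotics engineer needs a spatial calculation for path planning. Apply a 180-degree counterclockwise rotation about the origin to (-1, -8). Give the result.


Transformation: rotation about the origin
Original point: (-1, -8)
Rule for 180 deg: (x, y) -> (-x, -y)
Apply: (-1, -8) -> (1, 8)
(1, 8)


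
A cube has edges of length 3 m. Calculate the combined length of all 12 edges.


Shape: cube
Side s = 3 m
A cube has 12 edges, all equal.
Formula: total edge length = 12 * s
Total = 12 * 3
Total = 36
36 m


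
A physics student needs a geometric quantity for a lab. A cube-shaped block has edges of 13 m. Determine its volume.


Shape: cube
Side s = 13 m
Formula: V = s^3
V = 13 * 13 * 13
V = 169 * 13
V = 2197
2197 m^3


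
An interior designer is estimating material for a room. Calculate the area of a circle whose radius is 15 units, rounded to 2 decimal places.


Shape: circle
Radius r = 15 units
Formula: A = pi * r^2
r^2 = 15^2 = 225
A = pi * 225
A = 706.86
706.86 units^2


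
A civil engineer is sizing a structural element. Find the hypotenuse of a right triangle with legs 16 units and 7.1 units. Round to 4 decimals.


Shape: right triangle
Legs a = 16 units, b = 7.1 units
Formula: c = sqrt(a^2 + b^2)
a^2 = 256, b^2 = 50.41
a^2 + b^2 = 306.41
c = sqrt(306.41)
c = 17.5046
17.5046 units


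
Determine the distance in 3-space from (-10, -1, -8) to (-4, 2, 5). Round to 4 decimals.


3D distance between two points
P1 = (-10, -1, -8), P2 = (-4, 2, 5)
Formula: d = sqrt((x2-x1)^2 + (y2-y1)^2 + (z2-z1)^2)
dx = -4 - -10 = 6
dy = 2 - -1 = 3
dz = 5 - -8 = 13
dx^2 + dy^2 + dz^2 = 36 + 9 + 169 = 214
d = sqrt(214)
d = 14.6287
14.6287 units


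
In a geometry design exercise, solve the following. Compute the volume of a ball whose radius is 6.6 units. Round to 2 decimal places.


Shape: sphere
Radius r = 6.6 units
Formula: V = (4/3) * pi * r^3
r^3 = 287.496
(4/3) * 287.496 = 383.328
V = 383.328 * pi
V = 1204.26
1204.26 units^3


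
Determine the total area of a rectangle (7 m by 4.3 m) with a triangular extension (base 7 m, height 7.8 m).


Composite shape: rectangle + triangle
Rectangle area = 7 * 4.3 = 30.1
Triangle area = 0.5 * 7 * 7.8 = 27.3
Total = 30.1 + 27.3
Total = 57.4
57.4 m^2


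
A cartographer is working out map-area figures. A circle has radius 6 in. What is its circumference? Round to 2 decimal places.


Shape: circle
Radius r = 6 in
Formula: C = 2 * pi * r
C = 2 * pi * 6
C = 12 * pi
C = 37.7
37.7 in


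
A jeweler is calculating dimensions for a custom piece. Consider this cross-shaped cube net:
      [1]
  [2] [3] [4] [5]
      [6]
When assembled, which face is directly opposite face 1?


Net: cross layout. Take square 3 as the base (bottom).
Fold the four squares in the horizontal row up around 3: 2 -> left, 4 -> right, 5 wraps to the top.
Fold 1 and 6 up from 3: 1 -> back, 6 -> front.
Opposite pairs are therefore: (1, 6), (2, 4), (3, 5).
Face 1 is opposite face 6.
face 6


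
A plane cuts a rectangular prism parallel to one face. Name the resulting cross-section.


Solid: rectangular prism
Cutting plane: parallel to one face
Visualize the intersection of the plane with the solid's surface.
The boundary of the cut region is a rectangle.
rectangle


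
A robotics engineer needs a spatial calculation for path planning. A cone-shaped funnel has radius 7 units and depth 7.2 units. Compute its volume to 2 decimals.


Shape: cone
Radius r = 7 units, Height h = 7.2 units
Formula: V = (1/3) * pi * r^2 * h
r^2 = 49
pi * r^2 * h = pi * 49 * 7.2 = 352.8 * pi
V = 352.8 * pi / 3
V = 369.45
369.45 units^3


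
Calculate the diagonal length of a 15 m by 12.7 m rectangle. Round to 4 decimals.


Shape: rectangle (diagonal via Pythagoras)
Sides: 15 m and 12.7 m
Formula: d = sqrt(l^2 + w^2)
l^2 = 225, w^2 = 161.29
l^2 + w^2 = 386.29
d = sqrt(386.29)
d = 19.6543
19.6543 m


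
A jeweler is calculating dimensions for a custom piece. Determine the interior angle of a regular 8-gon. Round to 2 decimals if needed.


Shape: regular octagon (8 sides)
Formula: interior angle = (n - 2) * 180 / n
(n - 2) = 6
(n - 2) * 180 = 1080
angle = 1080 / 8
angle = 135
135 degrees


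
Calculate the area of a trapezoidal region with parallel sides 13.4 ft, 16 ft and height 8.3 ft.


Shape: trapezoid
Parallel sides a = 13.4 ft, b = 16 ft; Height h = 8.3 ft
Formula: A = (a + b) * h / 2
a + b = 13.4 + 16 = 29.4
A = 29.4 * 8.3 / 2
A = 244.02 / 2
A = 122.01
122.01 ft^2


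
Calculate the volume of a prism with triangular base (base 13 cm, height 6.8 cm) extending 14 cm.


Shape: triangular prism
Triangle base = 13 cm, triangle height = 6.8 cm, prism length L = 14 cm
Formula: V = (1/2 * b * h_tri) * L
Cross-section area = 0.5 * 13 * 6.8 = 44.2
V = 44.2 * 14
V = 618.8
618.8 cm^3


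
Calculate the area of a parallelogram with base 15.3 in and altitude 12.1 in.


Shape: parallelogram
Base b = 15.3 in, Height h = 12.1 in
Formula: A = b * h
A = 15.3 * 12.1
A = 185.13
185.13 in^2


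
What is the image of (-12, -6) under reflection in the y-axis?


Transformation: reflection
Original point: (-12, -6)
Rule for reflection over the y-axis: (x, y) -> (-x, y)
Apply: (-12, -6) -> (12, -6)
(12, -6)


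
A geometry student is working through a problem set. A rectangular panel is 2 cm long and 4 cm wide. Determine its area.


Shape: rectangle
Length l = 2 cm, Width w = 4 cm
Formula: A = l * w
A = 2 * 4
A = 8
8 cm^2


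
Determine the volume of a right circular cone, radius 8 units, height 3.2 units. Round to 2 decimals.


Shape: cone
Radius r = 8 units, Height h = 3.2 units
Formula: V = (1/3) * pi * r^2 * h
r^2 = 64
pi * r^2 * h = pi * 64 * 3.2 = 204.8 * pi
V = 204.8 * pi / 3
V = 214.47
214.47 units^3


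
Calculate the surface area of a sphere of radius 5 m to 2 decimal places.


Shape: sphere
Radius r = 5 m
Formula: SA = 4 * pi * r^2
r^2 = 25
SA = 4 * pi * 25
SA = 100 * pi
SA = 314.16
314.16 m^2


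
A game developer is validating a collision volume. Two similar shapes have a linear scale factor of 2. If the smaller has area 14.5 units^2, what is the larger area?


Linear scale factor k = 2
Original area = 14.5 units^2
Rule: under a linear scaling by k, areas scale by k^2.
k^2 = 2^2 = 4
New area = 14.5 * 4
New area = 58
58 units^2


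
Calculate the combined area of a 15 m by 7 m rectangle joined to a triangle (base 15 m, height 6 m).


Composite shape: rectangle + triangle
Rectangle area = 15 * 7 = 105
Triangle area = 0.5 * 15 * 6 = 45
Total = 105 + 45
Total = 150
150 m^2


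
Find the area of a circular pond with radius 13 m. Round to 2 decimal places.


Shape: circle
Radius r = 13 m
Formula: A = pi * r^2
r^2 = 13^2 = 169
A = pi * 169
A = 530.93
530.93 m^2


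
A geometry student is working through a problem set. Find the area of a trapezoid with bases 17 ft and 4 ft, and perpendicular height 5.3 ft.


Shape: trapezoid
Parallel sides a = 17 ft, b = 4 ft; Height h = 5.3 ft
Formula: A = (a + b) * h / 2
a + b = 17 + 4 = 21
A = 21 * 5.3 / 2
A = 111.3 / 2
A = 55.65
55.65 ft^2


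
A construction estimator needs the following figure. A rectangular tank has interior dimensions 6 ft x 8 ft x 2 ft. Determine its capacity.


Shape: rectangular prism
l = 6 ft, w = 8 ft, h = 2 ft
Formula: V = l * w * h
V = 6 * 8 * 2
V = 48 * 2
V = 96
96 ft^3


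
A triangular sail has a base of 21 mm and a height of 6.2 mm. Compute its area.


Shape: triangle
Base b = 21 mm, Height h = 6.2 mm
Formula: A = (1/2) * b * h
A = 0.5 * 21 * 6.2
A = 0.5 * 130.2
A = 65.1
65.1 mm^2


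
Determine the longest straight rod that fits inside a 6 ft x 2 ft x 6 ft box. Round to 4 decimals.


Shape: rectangular box (space diagonal)
l = 6 ft, w = 2 ft, h = 6 ft
Visualize: the diagonal of the base, then a right triangle with that diagonal and the height.
Formula: d = sqrt(l^2 + w^2 + h^2)
l^2 + w^2 + h^2 = 36 + 4 + 36 = 76
d = sqrt(76)
d = 8.7178
8.7178 ft


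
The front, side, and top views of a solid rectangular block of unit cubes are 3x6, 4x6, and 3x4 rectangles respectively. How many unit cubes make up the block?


Orthographic views of a solid rectangular block:
Front view 3 x 6 -> length = 3, height = 6
Side view 4 x 6 -> width = 4, height = 6 (consistent)
Top view 3 x 4 -> confirms length = 3, width = 4
The block is 3 x 4 x 6.
Total unit cubes = 3 * 4 * 6 = 72
72 unit cubes


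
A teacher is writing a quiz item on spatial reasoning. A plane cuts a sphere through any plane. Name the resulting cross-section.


Solid: sphere
Cutting plane: through any plane
Visualize the intersection of the plane with the solid's surface.
The boundary of the cut region is a circle.
circle


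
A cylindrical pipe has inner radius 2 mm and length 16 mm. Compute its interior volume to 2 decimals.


Shape: cylinder
Radius r = 2 mm, Height h = 16 mm
Formula: V = pi * r^2 * h
r^2 = 4
V = pi * 4 * 16
V = 64 * pi
V = 201.06
201.06 mm^3


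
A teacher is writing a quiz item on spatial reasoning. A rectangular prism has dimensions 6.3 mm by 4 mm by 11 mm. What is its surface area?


Shape: rectangular prism
l = 6.3 mm, w = 4 mm, h = 11 mm
Formula: SA = 2(lw + lh + wh)
lw = 25.2, lh = 69.3, wh = 44
lw + lh + wh = 138.5
SA = 2 * 138.5
SA = 277
277 mm^2


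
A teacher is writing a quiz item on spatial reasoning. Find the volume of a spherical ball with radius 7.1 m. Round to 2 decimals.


Shape: sphere
Radius r = 7.1 m
Formula: V = (4/3) * pi * r^3
r^3 = 357.911
(4/3) * 357.911 = 477.214667
V = 477.214667 * pi
V = 1499.21
1499.21 m^3


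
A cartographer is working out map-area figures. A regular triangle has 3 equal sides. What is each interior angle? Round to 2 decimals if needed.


Shape: regular triangle (3 sides)
Formula: interior angle = (n - 2) * 180 / n
(n - 2) = 1
(n - 2) * 180 = 180
angle = 180 / 3
angle = 60
60 degrees


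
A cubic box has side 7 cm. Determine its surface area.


Shape: cube
Side s = 7 cm
A cube has 6 square faces.
Formula: SA = 6 * s^2
s^2 = 49
SA = 6 * 49
SA = 294
294 cm^2


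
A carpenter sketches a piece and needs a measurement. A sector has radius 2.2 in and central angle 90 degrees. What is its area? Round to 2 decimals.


Shape: circular sector
Radius r = 2.2 in, Angle = 90 degrees
Formula: A = (angle/360) * pi * r^2
r^2 = 4.84
Fraction of circle = 90/360
A = (90/360) * pi * 4.84
A = 1.21 * pi
A = 3.8
3.8 in^2


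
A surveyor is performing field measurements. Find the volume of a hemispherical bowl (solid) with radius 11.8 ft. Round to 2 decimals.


Shape: hemisphere (half of a sphere)
Radius r = 11.8 ft
Formula: V = (1/2) * (4/3) * pi * r^3 = (2/3) * pi * r^3
r^3 = 1643.032
(2/3) * 1643.032 = 1095.354667
V = 1095.354667 * pi
V = 3441.16
3441.16 ft^3


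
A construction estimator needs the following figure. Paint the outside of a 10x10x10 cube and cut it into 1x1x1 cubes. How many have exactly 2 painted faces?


Large cube: 10 x 10 x 10, cut into unit cubes.
n = 10, so n - 2 = 8
Cubes with 2 painted faces lie along the edges, excluding corners.
A cube has 12 edges; each contributes (n - 2) = 8 such cubes.
Count = 12 * 8 = 96
96 unit cubes


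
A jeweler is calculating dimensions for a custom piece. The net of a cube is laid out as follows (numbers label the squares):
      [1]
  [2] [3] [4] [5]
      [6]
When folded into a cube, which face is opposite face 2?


Net: cross layout. Take square 3 as the base (bottom).
Fold the four squares in the horizontal row up around 3: 2 -> left, 4 -> right, 5 wraps to the top.
Fold 1 and 6 up from 3: 1 -> back, 6 -> front.
Opposite pairs are therefore: (1, 6), (2, 4), (3, 5).
Face 2 is opposite face 4.
face 4


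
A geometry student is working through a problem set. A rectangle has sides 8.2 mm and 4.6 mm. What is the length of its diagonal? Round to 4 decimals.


Shape: rectangle (diagonal via Pythagoras)
Sides: 8.2 mm and 4.6 mm
Formula: d = sqrt(l^2 + w^2)
l^2 = 67.24, w^2 = 21.16
l^2 + w^2 = 88.4
d = sqrt(88.4)
d = 9.4021
9.4021 mm


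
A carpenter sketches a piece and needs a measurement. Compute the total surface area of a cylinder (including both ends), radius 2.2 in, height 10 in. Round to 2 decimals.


Shape: closed cylinder
Radius r = 2.2 in, Height h = 10 in
Formula: SA = 2*pi*r^2 + 2*pi*r*h = 2*pi*r*(r + h)
r + h = 12.2
2 * r * (r + h) = 2 * 2.2 * 12.2 = 53.68
SA = 53.68 * pi
SA = 168.64
168.64 in^2


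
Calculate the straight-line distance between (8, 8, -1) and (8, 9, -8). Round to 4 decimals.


3D distance between two points
P1 = (8, 8, -1), P2 = (8, 9, -8)
Formula: d = sqrt((x2-x1)^2 + (y2-y1)^2 + (z2-z1)^2)
dx = 8 - 8 = 0
dy = 9 - 8 = 1
dz = -8 - -1 = -7
dx^2 + dy^2 + dz^2 = 0 + 1 + 49 = 50
d = sqrt(50)
d = 7.0711
7.0711 units


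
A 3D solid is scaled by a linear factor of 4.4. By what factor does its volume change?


Linear scale factor k = 4.4
Rule: under a linear scaling by k, volumes scale by k^3.
k^3 = 4.4 * 4.4 * 4.4
k^3 = 19.36 * 4.4
k^3 = 85.184
Volume scales by a factor of 85.184.
85.184 (dimensionless)


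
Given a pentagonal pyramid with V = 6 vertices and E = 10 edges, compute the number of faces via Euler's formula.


Polyhedron: pentagonal pyramid
Euler's formula for convex polyhedra: V - E + F = 2
Given: V = 6 vertices and E = 10 edges
Solve for F:
F = 2 + E - V = 2 + 10 - 6 = 6
6 faces


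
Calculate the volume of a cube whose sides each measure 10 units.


Shape: cube
Side s = 10 units
Formula: V = s^3
V = 10 * 10 * 10
V = 100 * 10
V = 1000
1000 units^3


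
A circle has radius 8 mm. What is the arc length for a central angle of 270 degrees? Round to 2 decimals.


Shape: circular arc
Radius r = 8 mm, Angle = 270 degrees
Formula: L = (angle/360) * 2 * pi * r
2 * pi * r = 16 * pi
L = (270/360) * 16 * pi
L = 12 * pi
L = 37.7
37.7 mm


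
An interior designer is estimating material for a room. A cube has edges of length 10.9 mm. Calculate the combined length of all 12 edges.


Shape: cube
Side s = 10.9 mm
A cube has 12 edges, all equal.
Formula: total edge length = 12 * s
Total = 12 * 10.9
Total = 130.8
130.8 mm


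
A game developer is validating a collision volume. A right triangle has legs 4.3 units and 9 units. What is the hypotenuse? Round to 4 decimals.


Shape: right triangle
Legs a = 4.3 units, b = 9 units
Formula: c = sqrt(a^2 + b^2)
a^2 = 18.49, b^2 = 81
a^2 + b^2 = 99.49
c = sqrt(99.49)
c = 9.9745
9.9745 units


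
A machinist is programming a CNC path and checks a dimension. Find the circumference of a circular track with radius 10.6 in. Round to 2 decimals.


Shape: circle
Radius r = 10.6 in
Formula: C = 2 * pi * r
C = 2 * pi * 10.6
C = 21.2 * pi
C = 66.6
66.6 in


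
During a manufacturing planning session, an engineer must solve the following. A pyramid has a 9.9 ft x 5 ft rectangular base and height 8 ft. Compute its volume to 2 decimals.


Shape: rectangular pyramid
Base: 9.9 ft x 5 ft, Height h = 8 ft
Formula: V = (1/3) * base_area * h
base_area = 9.9 * 5 = 49.5
base_area * h = 49.5 * 8 = 396
V = 396 / 3
V = 132
132 ft^3


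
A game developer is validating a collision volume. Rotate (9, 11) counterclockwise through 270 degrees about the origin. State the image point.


Transformation: rotation about the origin
Original point: (9, 11)
Rule for 270 deg counterclockwise: (x, y) -> (y, -x)
Apply: (9, 11) -> (11, -9)
(11, -9)


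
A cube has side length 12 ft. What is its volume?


Shape: cube
Side s = 12 ft
Formula: V = s^3
V = 12 * 12 * 12
V = 144 * 12
V = 1728
1728 ft^3


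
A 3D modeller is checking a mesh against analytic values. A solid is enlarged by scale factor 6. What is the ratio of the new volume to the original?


Linear scale factor k = 6
Rule: under a linear scaling by k, volumes scale by k^3.
k^3 = 6 * 6 * 6
k^3 = 36 * 6
k^3 = 216
Volume scales by a factor of 216.
216 (dimensionless)


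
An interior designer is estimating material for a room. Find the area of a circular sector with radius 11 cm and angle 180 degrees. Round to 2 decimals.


Shape: circular sector
Radius r = 11 cm, Angle = 180 degrees
Formula: A = (angle/360) * pi * r^2
r^2 = 121
Fraction of circle = 180/360
A = (180/360) * pi * 121
A = 60.5 * pi
A = 190.07
190.07 cm^2


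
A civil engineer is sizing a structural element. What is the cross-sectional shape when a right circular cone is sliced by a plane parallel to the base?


Solid: right circular cone
Cutting plane: parallel to the base
Visualize the intersection of the plane with the solid's surface.
The boundary of the cut region is a circle.
circle


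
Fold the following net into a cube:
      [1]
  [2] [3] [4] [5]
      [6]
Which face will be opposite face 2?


Net: cross layout. Take square 3 as the base (bottom).
Fold the four squares in the horizontal row up around 3: 2 -> left, 4 -> right, 5 wraps to the top.
Fold 1 and 6 up from 3: 1 -> back, 6 -> front.
Opposite pairs are therefore: (1, 6), (2, 4), (3, 5).
Face 2 is opposite face 4.
face 4


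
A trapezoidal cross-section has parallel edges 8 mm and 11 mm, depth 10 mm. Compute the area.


Shape: trapezoid
Parallel sides a = 8 mm, b = 11 mm; Height h = 10 mm
Formula: A = (a + b) * h / 2
a + b = 8 + 11 = 19
A = 19 * 10 / 2
A = 190 / 2
A = 95
95 mm^2


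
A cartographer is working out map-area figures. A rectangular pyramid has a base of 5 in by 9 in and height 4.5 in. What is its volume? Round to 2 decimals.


Shape: rectangular pyramid
Base: 5 in x 9 in, Height h = 4.5 in
Formula: V = (1/3) * base_area * h
base_area = 5 * 9 = 45
base_area * h = 45 * 4.5 = 202.5
V = 202.5 / 3
V = 67.5
67.5 in^3


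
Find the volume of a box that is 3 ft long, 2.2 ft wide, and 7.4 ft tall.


Shape: rectangular prism
l = 3 ft, w = 2.2 ft, h = 7.4 ft
Formula: V = l * w * h
V = 3 * 2.2 * 7.4
V = 6.6 * 7.4
V = 48.84
48.84 ft^3


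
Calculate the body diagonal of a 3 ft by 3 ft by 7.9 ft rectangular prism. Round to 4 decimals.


Shape: rectangular box (space diagonal)
l = 3 ft, w = 3 ft, h = 7.9 ft
Visualize: the diagonal of the base, then a right triangle with that diagonal and the height.
Formula: d = sqrt(l^2 + w^2 + h^2)
l^2 + w^2 + h^2 = 9 + 9 + 62.41 = 80.41
d = sqrt(80.41)
d = 8.9672
8.9672 ft


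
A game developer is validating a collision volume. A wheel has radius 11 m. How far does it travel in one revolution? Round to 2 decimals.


Shape: circle
Radius r = 11 m
Formula: C = 2 * pi * r
C = 2 * pi * 11
C = 22 * pi
C = 69.12
69.12 m


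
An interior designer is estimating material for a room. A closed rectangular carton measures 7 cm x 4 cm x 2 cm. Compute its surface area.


Shape: rectangular prism
l = 7 cm, w = 4 cm, h = 2 cm
Formula: SA = 2(lw + lh + wh)
lw = 28, lh = 14, wh = 8
lw + lh + wh = 50
SA = 2 * 50
SA = 100
100 cm^2


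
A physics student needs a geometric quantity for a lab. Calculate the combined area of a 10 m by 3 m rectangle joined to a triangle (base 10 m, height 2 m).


Composite shape: rectangle + triangle
Rectangle area = 10 * 3 = 30
Triangle area = 0.5 * 10 * 2 = 10
Total = 30 + 10
Total = 40
40 m^2


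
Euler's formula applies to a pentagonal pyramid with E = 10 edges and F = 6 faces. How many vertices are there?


Polyhedron: pentagonal pyramid
Euler's formula for convex polyhedra: V - E + F = 2
Given: E = 10 edges and F = 6 faces
Solve for V:
V = 2 + E - F = 2 + 10 - 6 = 6
6 vertices


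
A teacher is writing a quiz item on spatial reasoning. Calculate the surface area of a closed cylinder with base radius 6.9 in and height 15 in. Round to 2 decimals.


Shape: closed cylinder
Radius r = 6.9 in, Height h = 15 in
Formula: SA = 2*pi*r^2 + 2*pi*r*h = 2*pi*r*(r + h)
r + h = 21.9
2 * r * (r + h) = 2 * 6.9 * 21.9 = 302.22
SA = 302.22 * pi
SA = 949.45
949.45 in^2


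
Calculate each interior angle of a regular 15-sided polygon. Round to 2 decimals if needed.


Shape: regular pentadecagon (15 sides)
Formula: interior angle = (n - 2) * 180 / n
(n - 2) = 13
(n - 2) * 180 = 2340
angle = 2340 / 15
angle = 156
156 degrees


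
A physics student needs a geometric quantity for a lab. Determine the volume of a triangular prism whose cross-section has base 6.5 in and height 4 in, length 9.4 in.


Shape: triangular prism
Triangle base = 6.5 in, triangle height = 4 in, prism length L = 9.4 in
Formula: V = (1/2 * b * h_tri) * L
Cross-section area = 0.5 * 6.5 * 4 = 13
V = 13 * 9.4
V = 122.2
122.2 in^3


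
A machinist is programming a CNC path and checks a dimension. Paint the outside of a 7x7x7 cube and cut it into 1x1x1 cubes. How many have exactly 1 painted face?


Large cube: 7 x 7 x 7, cut into unit cubes.
n = 7, so n - 2 = 5
Cubes with 1 painted face lie in the interior of each face.
A cube has 6 faces; each contributes (n - 2)^2 = 25 such cubes.
Count = 6 * 25 = 150
150 unit cubes


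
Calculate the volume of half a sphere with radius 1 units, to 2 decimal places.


Shape: hemisphere (half of a sphere)
Radius r = 1 units
Formula: V = (1/2) * (4/3) * pi * r^3 = (2/3) * pi * r^3
r^3 = 1
(2/3) * 1 = 0.666667
V = 0.666667 * pi
V = 2.09
2.09 units^3


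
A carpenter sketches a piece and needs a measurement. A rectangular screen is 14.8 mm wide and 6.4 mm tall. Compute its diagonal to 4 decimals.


Shape: rectangle (diagonal via Pythagoras)
Sides: 14.8 mm and 6.4 mm
Formula: d = sqrt(l^2 + w^2)
l^2 = 219.04, w^2 = 40.96
l^2 + w^2 = 260
d = sqrt(260)
d = 16.1245
16.1245 mm


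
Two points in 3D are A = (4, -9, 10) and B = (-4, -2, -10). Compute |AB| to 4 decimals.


3D distance between two points
P1 = (4, -9, 10), P2 = (-4, -2, -10)
Formula: d = sqrt((x2-x1)^2 + (y2-y1)^2 + (z2-z1)^2)
dx = -4 - 4 = -8
dy = -2 - -9 = 7
dz = -10 - 10 = -20
dx^2 + dy^2 + dz^2 = 64 + 49 + 400 = 513
d = sqrt(513)
d = 22.6495
22.6495 units


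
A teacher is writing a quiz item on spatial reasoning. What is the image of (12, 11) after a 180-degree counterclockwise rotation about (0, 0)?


Transformation: rotation about the origin
Original point: (12, 11)
Rule for 180 deg: (x, y) -> (-x, -y)
Apply: (12, 11) -> (-12, -11)
(-12, -11)


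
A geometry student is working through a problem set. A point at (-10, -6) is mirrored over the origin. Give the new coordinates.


Transformation: reflection
Original point: (-10, -6)
Rule for reflection through the origin: (x, y) -> (-x, -y)
Apply: (-10, -6) -> (10, 6)
(10, 6)


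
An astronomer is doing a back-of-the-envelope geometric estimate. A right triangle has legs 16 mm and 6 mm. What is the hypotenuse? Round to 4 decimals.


Shape: right triangle
Legs a = 16 mm, b = 6 mm
Formula: c = sqrt(a^2 + b^2)
a^2 = 256, b^2 = 36
a^2 + b^2 = 292
c = sqrt(292)
c = 17.088
17.088 mm


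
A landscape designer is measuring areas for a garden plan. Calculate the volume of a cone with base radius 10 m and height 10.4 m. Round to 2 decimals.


Shape: cone
Radius r = 10 m, Height h = 10.4 m
Formula: V = (1/3) * pi * r^2 * h
r^2 = 100
pi * r^2 * h = pi * 100 * 10.4 = 1040 * pi
V = 1040 * pi / 3
V = 1089.09
1089.09 m^3


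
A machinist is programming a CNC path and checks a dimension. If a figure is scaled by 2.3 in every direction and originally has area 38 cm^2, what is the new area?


Linear scale factor k = 2.3
Original area = 38 cm^2
Rule: under a linear scaling by k, areas scale by k^2.
k^2 = 2.3^2 = 5.29
New area = 38 * 5.29
New area = 201.02
201.02 cm^2


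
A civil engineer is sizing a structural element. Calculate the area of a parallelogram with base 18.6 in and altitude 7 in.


Shape: parallelogram
Base b = 18.6 in, Height h = 7 in
Formula: A = b * h
A = 18.6 * 7
A = 130.2
130.2 in^2


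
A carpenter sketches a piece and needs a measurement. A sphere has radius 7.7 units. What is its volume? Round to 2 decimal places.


Shape: sphere
Radius r = 7.7 units
Formula: V = (4/3) * pi * r^3
r^3 = 456.533
(4/3) * 456.533 = 608.710667
V = 608.710667 * pi
V = 1912.32
1912.32 units^3


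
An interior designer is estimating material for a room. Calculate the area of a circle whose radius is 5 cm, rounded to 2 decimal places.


Shape: circle
Radius r = 5 cm
Formula: A = pi * r^2
r^2 = 5^2 = 25
A = pi * 25
A = 78.54
78.54 cm^2


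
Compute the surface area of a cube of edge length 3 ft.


Shape: cube
Side s = 3 ft
A cube has 6 square faces.
Formula: SA = 6 * s^2
s^2 = 9
SA = 6 * 9
SA = 54
54 ft^2


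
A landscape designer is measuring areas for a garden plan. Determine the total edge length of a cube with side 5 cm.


Shape: cube
Side s = 5 cm
A cube has 12 edges, all equal.
Formula: total edge length = 12 * s
Total = 12 * 5
Total = 60
60 cm


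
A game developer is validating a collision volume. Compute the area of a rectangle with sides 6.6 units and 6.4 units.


Shape: rectangle
Length l = 6.6 units, Width w = 6.4 units
Formula: A = l * w
A = 6.6 * 6.4
A = 42.24
42.24 units^2


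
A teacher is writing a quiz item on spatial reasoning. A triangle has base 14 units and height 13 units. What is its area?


Shape: triangle
Base b = 14 units, Height h = 13 units
Formula: A = (1/2) * b * h
A = 0.5 * 14 * 13
A = 0.5 * 182
A = 91
91 units^2


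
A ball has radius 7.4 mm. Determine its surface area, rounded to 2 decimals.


Shape: sphere
Radius r = 7.4 mm
Formula: SA = 4 * pi * r^2
r^2 = 54.76
SA = 4 * pi * 54.76
SA = 219.04 * pi
SA = 688.13
688.13 mm^2
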